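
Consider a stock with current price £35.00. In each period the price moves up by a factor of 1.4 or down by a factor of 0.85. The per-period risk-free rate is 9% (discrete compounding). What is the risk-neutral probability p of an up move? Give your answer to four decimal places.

Risk-neutral probability p = (1 + 0.09 − 0.85)/(1.4 − 0.85) = 0.2400/0.5500 = 0.4364

p = 0.4364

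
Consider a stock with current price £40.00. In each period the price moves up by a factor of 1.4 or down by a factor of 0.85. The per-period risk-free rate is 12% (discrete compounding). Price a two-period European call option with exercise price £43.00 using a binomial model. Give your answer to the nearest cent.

Risk-neutral probability p = (1 + 0.12 − 0.85)/(1.4 − 0.85) = 0.2700/0.5500 = 0.4909
Terminal stock prices: S_uu = 78.4, S_ud = 47.6, S_dd = 28.9
Terminal payoffs (S − K): max(35.4, 0) = 35.4, max(4.6, 0) = 4.6, max(-14.1, 0) = 0
Node u (S = 56): V_u = 1/1.12·[0.4909·35.4000 + 0.5091·4.6000] = 17.6071
Node d (S = 34): V_d = 1/1.12·[0.4909·4.6000 + 0.5091·0.0000] = 2.0162
Node 0 (S = 40): V_0 = 1/1.12·[0.4909·17.6071 + 0.5091·2.0162] = 8.6339

£8.63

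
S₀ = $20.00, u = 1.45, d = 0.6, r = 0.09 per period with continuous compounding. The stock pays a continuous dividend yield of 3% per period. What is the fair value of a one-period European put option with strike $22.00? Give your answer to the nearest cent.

Per-period risk-free factor R = e^0.09 = 1.0942; dividend-adjusted growth = e^(0.09−0.03) = 1.0618.
Risk-neutral probability p = (1.0618 − 0.6)/(1.45 − 0.6) = 0.4618/0.8500 = 0.5433
Terminal stock prices: S_u = 29, S_d = 12
Terminal payoffs (K − S): max(-7, 0) = 0, max(10, 0) = 10
Node 0 (S = 20): V_0 = e^(−0.09)·[0.5433·0.0000 + 0.4567·10.0000] = 4.1736

$4.17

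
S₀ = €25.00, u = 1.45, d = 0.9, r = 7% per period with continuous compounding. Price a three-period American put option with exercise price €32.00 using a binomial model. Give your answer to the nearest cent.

€7.00

Risk-neutral probability p = (e^0.07 − 0.9)/(1.45 − 0.9) = 0.1725/0.5500 = 0.3137
Terminal stock prices: S_uuu = 76.22, S_uud = 47.31, S_udd = 29.36, S_ddd = 18.23
Terminal payoffs (K − S): max(-44.22, 0) = 0, max(-15.31, 0) = 0, max(2.637, 0) = 2.637, max(13.77, 0) = 13.77
Node uu (S = 52.56): continuation = e^(−0.07)·[0.3137·0.0000 + 0.6863·0.0000] = 0.0000; exercise value = 0.0000 ≤ continuation, so V_uu = 0.0000
Node ud (S = 32.62): continuation = e^(−0.07)·[0.3137·0.0000 + 0.6863·2.6375] = 1.6879; exercise value = 0.0000 ≤ continuation, so V_ud = 1.6879
Node dd (S = 20.25): continuation = e^(−0.07)·[0.3137·2.6375 + 0.6863·13.7750] = 9.5866; exercise value = 11.7500 > continuation, so V_dd = 11.7500 (exercise)
Node u (S = 36.25): continuation = e^(−0.07)·[0.3137·0.0000 + 0.6863·1.6879] = 1.0801; exercise value = 0.0000 ≤ continuation, so V_u = 1.0801
Node d (S = 22.5): continuation = e^(−0.07)·[0.3137·1.6879 + 0.6863·11.7500] = 8.0130; exercise value = 9.5000 > continuation, so V_d = 9.5000 (exercise)
Node 0 (S = 25): continuation = e^(−0.07)·[0.3137·1.0801 + 0.6863·9.5000] = 6.3954; exercise value = 7.0000 > continuation, so V_0 = 7.0000 (exercise)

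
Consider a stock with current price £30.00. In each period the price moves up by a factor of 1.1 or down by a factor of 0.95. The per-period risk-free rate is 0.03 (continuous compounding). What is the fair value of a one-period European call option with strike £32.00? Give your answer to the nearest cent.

£0.52

Risk-neutral probability p = (e^0.03 − 0.95)/(1.1 − 0.95) = 0.0805/0.1500 = 0.5364
Terminal stock prices: S_u = 33, S_d = 28.5
Terminal payoffs (S − K): max(1, 0) = 1, max(-3.5, 0) = 0
Node 0 (S = 30): V_0 = e^(−0.03)·[0.5364·1.0000 + 0.4636·0.0000] = 0.5205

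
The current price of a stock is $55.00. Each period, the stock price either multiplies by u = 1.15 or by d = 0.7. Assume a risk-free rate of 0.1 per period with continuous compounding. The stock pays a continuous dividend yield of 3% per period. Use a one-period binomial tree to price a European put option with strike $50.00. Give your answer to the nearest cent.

Per-period risk-free factor R = e^0.1 = 1.1052; dividend-adjusted growth = e^(0.1−0.03) = 1.0725.
Risk-neutral probability p = (1.0725 − 0.7)/(1.15 − 0.7) = 0.3725/0.4500 = 0.8278
Terminal stock prices: S_u = 63.25, S_d = 38.5
Terminal payoffs (K − S): max(-13.25, 0) = 0, max(11.5, 0) = 11.5
Node 0 (S = 55): V_0 = e^(−0.1)·[0.8278·0.0000 + 0.1722·11.5000] = 1.7919

$1.79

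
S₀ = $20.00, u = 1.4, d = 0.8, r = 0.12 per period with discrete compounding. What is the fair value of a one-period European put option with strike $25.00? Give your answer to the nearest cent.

Risk-neutral probability p = (1 + 0.12 − 0.8)/(1.4 − 0.8) = 0.3200/0.6000 = 0.5333
Terminal stock prices: S_u = 28, S_d = 16
Terminal payoffs (K − S): max(-3, 0) = 0, max(9, 0) = 9
Node 0 (S = 20): V_0 = 1/1.12·[0.5333·0.0000 + 0.4667·9.0000] = 3.7500

$3.75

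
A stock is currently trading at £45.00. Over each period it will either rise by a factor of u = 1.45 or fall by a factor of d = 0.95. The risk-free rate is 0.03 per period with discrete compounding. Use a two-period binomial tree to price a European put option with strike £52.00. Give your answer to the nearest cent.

£7.57

Risk-neutral probability p = (1 + 0.03 − 0.95)/(1.45 − 0.95) = 0.0800/0.5000 = 0.1600
Terminal stock prices: S_uu = 94.61, S_ud = 61.99, S_dd = 40.61
Terminal payoffs (K − S): max(-42.61, 0) = 0, max(-9.987, 0) = 0, max(11.39, 0) = 11.39
Node u (S = 65.25): V_u = 1/1.03·[0.1600·0.0000 + 0.8400·0.0000] = 0.0000
Node d (S = 42.75): V_d = 1/1.03·[0.1600·0.0000 + 0.8400·11.3875] = 9.2869
Node 0 (S = 45): V_0 = 1/1.03·[0.1600·0.0000 + 0.8400·9.2869] = 7.5738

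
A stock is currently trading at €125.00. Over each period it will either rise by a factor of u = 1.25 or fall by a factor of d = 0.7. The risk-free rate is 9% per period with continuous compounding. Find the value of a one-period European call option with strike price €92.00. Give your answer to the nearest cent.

€42.08

Risk-neutral probability p = (e^0.09 − 0.7)/(1.25 − 0.7) = 0.3942/0.5500 = 0.7167
Terminal stock prices: S_u = 156.2, S_d = 87.5
Terminal payoffs (S − K): max(64.25, 0) = 64.25, max(-4.5, 0) = 0
Node 0 (S = 125): V_0 = e^(−0.09)·[0.7167·64.2500 + 0.2833·0.0000] = 42.0835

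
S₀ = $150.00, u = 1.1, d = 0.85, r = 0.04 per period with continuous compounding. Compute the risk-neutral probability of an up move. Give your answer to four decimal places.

p = 0.7632

Risk-neutral probability p = (e^0.04 − 0.85)/(1.1 − 0.85) = 0.1908/0.2500 = 0.7632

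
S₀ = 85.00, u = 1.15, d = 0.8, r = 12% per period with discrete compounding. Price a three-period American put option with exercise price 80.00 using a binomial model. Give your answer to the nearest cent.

1.03

Risk-neutral probability p = (1 + 0.12 − 0.8)/(1.15 − 0.8) = 0.3200/0.3500 = 0.9143
Terminal stock prices: S_uuu = 129.3, S_uud = 89.93, S_udd = 62.56, S_ddd = 43.52
Terminal payoffs (K − S): max(-49.27, 0) = 0, max(-9.93, 0) = 0, max(17.44, 0) = 17.44, max(36.48, 0) = 36.48
Node uu (S = 112.4): continuation = 1/1.12·[0.9143·0.0000 + 0.0857·0.0000] = 0.0000; exercise value = 0.0000 ≤ continuation, so V_uu = 0.0000
Node ud (S = 78.2): continuation = 1/1.12·[0.9143·0.0000 + 0.0857·17.4400] = 1.3347; exercise value = 1.8000 > continuation, so V_ud = 1.8000 (exercise)
Node dd (S = 54.4): continuation = 1/1.12·[0.9143·17.4400 + 0.0857·36.4800] = 17.0286; exercise value = 25.6000 > continuation, so V_dd = 25.6000 (exercise)
Node u (S = 97.75): continuation = 1/1.12·[0.9143·0.0000 + 0.0857·1.8000] = 0.1378; exercise value = 0.0000 ≤ continuation, so V_u = 0.1378
Node d (S = 68): continuation = 1/1.12·[0.9143·1.8000 + 0.0857·25.6000] = 3.4286; exercise value = 12.0000 > continuation, so V_d = 12.0000 (exercise)
Node 0 (S = 85): continuation = 1/1.12·[0.9143·0.1378 + 0.0857·12.0000] = 1.0308; exercise value = 0.0000 ≤ continuation, so V_0 = 1.0308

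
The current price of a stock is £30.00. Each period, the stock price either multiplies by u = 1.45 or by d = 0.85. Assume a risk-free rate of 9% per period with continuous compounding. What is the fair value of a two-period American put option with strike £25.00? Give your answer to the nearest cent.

Risk-neutral probability p = (e^0.09 − 0.85)/(1.45 − 0.85) = 0.2442/0.6000 = 0.4070
Terminal stock prices: S_uu = 63.08, S_ud = 36.98, S_dd = 21.67
Terminal payoffs (K − S): max(-38.08, 0) = 0, max(-11.98, 0) = 0, max(3.325, 0) = 3.325
Node u (S = 43.5): continuation = e^(−0.09)·[0.4070·0.0000 + 0.5930·0.0000] = 0.0000; exercise value = 0.0000 ≤ continuation, so V_u = 0.0000
Node d (S = 25.5): continuation = e^(−0.09)·[0.4070·0.0000 + 0.5930·3.3250] = 1.8022; exercise value = 0.0000 ≤ continuation, so V_d = 1.8022
Node 0 (S = 30): continuation = e^(−0.09)·[0.4070·0.0000 + 0.5930·1.8022] = 0.9768; exercise value = 0.0000 ≤ continuation, so V_0 = 0.9768

£0.98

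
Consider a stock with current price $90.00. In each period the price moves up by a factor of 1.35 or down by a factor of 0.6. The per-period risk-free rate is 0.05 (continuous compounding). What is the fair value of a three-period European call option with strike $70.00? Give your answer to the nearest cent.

Risk-neutral probability p = (e^0.05 − 0.6)/(1.35 − 0.6) = 0.4513/0.7500 = 0.6017
Terminal stock prices: S_uuu = 221.4, S_uud = 98.42, S_udd = 43.74, S_ddd = 19.44
Terminal payoffs (S − K): max(151.4, 0) = 151.4, max(28.42, 0) = 28.42, max(-26.26, 0) = 0, max(-50.56, 0) = 0
Node uu (S = 164): V_uu = e^(−0.05)·[0.6017·151.4338 + 0.3983·28.4150] = 97.4389
Node ud (S = 72.9): V_ud = e^(−0.05)·[0.6017·28.4150 + 0.3983·0.0000] = 16.2633
Node dd (S = 32.4): V_dd = e^(−0.05)·[0.6017·0.0000 + 0.3983·0.0000] = 0.0000
Node u (S = 121.5): V_u = e^(−0.05)·[0.6017·97.4389 + 0.3983·16.2633] = 61.9310
Node d (S = 54): V_d = e^(−0.05)·[0.6017·16.2633 + 0.3983·0.0000] = 9.3083
Node 0 (S = 90): V_0 = e^(−0.05)·[0.6017·61.9310 + 0.3983·9.3083] = 38.9729

$38.97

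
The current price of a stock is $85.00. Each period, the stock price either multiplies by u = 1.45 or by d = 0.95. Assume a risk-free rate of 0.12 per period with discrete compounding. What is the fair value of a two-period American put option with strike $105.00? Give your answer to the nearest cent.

Risk-neutral probability p = (1 + 0.12 − 0.95)/(1.45 − 0.95) = 0.1700/0.5000 = 0.3400
Terminal stock prices: S_uu = 178.7, S_ud = 117.1, S_dd = 76.71
Terminal payoffs (K − S): max(-73.71, 0) = 0, max(-12.09, 0) = 0, max(28.29, 0) = 28.29
Node u (S = 123.2): continuation = 1/1.12·[0.3400·0.0000 + 0.6600·0.0000] = 0.0000; exercise value = 0.0000 ≤ continuation, so V_u = 0.0000
Node d (S = 80.75): continuation = 1/1.12·[0.3400·0.0000 + 0.6600·28.2875] = 16.6694; exercise value = 24.2500 > continuation, so V_d = 24.2500 (exercise)
Node 0 (S = 85): continuation = 1/1.12·[0.3400·0.0000 + 0.6600·24.2500] = 14.2902; exercise value = 20.0000 > continuation, so V_0 = 20.0000 (exercise)

$20.00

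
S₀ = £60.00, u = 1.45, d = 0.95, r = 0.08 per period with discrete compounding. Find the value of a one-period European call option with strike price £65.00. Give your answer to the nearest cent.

£5.30

Risk-neutral probability p = (1 + 0.08 − 0.95)/(1.45 − 0.95) = 0.1300/0.5000 = 0.2600
Terminal stock prices: S_u = 87, S_d = 57
Terminal payoffs (S − K): max(22, 0) = 22, max(-8, 0) = 0
Node 0 (S = 60): V_0 = 1/1.08·[0.2600·22.0000 + 0.7400·0.0000] = 5.2963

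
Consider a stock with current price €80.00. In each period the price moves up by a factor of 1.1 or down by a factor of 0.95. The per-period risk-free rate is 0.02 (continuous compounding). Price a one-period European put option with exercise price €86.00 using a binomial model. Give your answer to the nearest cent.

Risk-neutral probability p = (e^0.02 − 0.95)/(1.1 − 0.95) = 0.0702/0.1500 = 0.4680
Terminal stock prices: S_u = 88, S_d = 76
Terminal payoffs (K − S): max(-2, 0) = 0, max(10, 0) = 10
Node 0 (S = 80): V_0 = e^(−0.02)·[0.4680·0.0000 + 0.5320·10.0000] = 5.2146

€5.21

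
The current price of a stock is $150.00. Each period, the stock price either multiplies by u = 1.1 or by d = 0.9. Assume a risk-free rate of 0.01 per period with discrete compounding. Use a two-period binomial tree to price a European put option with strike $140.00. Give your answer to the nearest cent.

$3.67

Risk-neutral probability p = (1 + 0.01 − 0.9)/(1.1 − 0.9) = 0.1100/0.2000 = 0.5500
Terminal stock prices: S_uu = 181.5, S_ud = 148.5, S_dd = 121.5
Terminal payoffs (K − S): max(-41.5, 0) = 0, max(-8.5, 0) = 0, max(18.5, 0) = 18.5
Node u (S = 165): V_u = 1/1.01·[0.5500·0.0000 + 0.4500·0.0000] = 0.0000
Node d (S = 135): V_d = 1/1.01·[0.5500·0.0000 + 0.4500·18.5000] = 8.2426
Node 0 (S = 150): V_0 = 1/1.01·[0.5500·0.0000 + 0.4500·8.2426] = 3.6724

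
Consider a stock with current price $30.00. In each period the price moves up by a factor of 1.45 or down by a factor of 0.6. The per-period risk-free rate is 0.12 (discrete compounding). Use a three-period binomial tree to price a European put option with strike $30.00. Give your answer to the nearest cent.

Risk-neutral probability p = (1 + 0.12 − 0.6)/(1.45 − 0.6) = 0.5200/0.8500 = 0.6118
Terminal stock prices: S_uuu = 91.46, S_uud = 37.84, S_udd = 15.66, S_ddd = 6.48
Terminal payoffs (K − S): max(-61.46, 0) = 0, max(-7.845, 0) = 0, max(14.34, 0) = 14.34, max(23.52, 0) = 23.52
Node uu (S = 63.08): V_uu = 1/1.12·[0.6118·0.0000 + 0.3882·0.0000] = 0.0000
Node ud (S = 26.1): V_ud = 1/1.12·[0.6118·0.0000 + 0.3882·14.3400] = 4.9708
Node dd (S = 10.8): V_dd = 1/1.12·[0.6118·14.3400 + 0.3882·23.5200] = 15.9857
Node u (S = 43.5): V_u = 1/1.12·[0.6118·0.0000 + 0.3882·4.9708] = 1.7231
Node d (S = 18): V_d = 1/1.12·[0.6118·4.9708 + 0.3882·15.9857] = 8.2564
Node 0 (S = 30): V_0 = 1/1.12·[0.6118·1.7231 + 0.3882·8.2564] = 3.8032

$3.80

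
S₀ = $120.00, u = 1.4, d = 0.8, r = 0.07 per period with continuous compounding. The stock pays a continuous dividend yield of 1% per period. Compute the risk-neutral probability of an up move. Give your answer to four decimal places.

p = 0.4364

Per-period risk-free factor R = e^0.07 = 1.0725; dividend-adjusted growth = e^(0.07−0.01) = 1.0618.
Risk-neutral probability p = (1.0618 − 0.8)/(1.4 − 0.8) = 0.2618/0.6000 = 0.4364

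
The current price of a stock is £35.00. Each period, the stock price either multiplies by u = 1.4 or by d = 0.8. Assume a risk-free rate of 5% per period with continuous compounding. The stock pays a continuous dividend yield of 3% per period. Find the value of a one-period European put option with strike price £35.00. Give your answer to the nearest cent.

Per-period risk-free factor R = e^0.05 = 1.0513; dividend-adjusted growth = e^(0.05−0.03) = 1.0202.
Risk-neutral probability p = (1.0202 − 0.8)/(1.4 − 0.8) = 0.2202/0.6000 = 0.3670
Terminal stock prices: S_u = 49, S_d = 28
Terminal payoffs (K − S): max(-14, 0) = 0, max(7, 0) = 7
Node 0 (S = 35): V_0 = e^(−0.05)·[0.3670·0.0000 + 0.6330·7.0000] = 4.2149

£4.21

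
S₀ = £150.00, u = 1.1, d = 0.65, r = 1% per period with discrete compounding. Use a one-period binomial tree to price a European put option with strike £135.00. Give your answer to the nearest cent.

Risk-neutral probability p = (1 + 0.01 − 0.65)/(1.1 − 0.65) = 0.3600/0.4500 = 0.8000
Terminal stock prices: S_u = 165, S_d = 97.5
Terminal payoffs (K − S): max(-30, 0) = 0, max(37.5, 0) = 37.5
Node 0 (S = 150): V_0 = 1/1.01·[0.8000·0.0000 + 0.2000·37.5000] = 7.4257

£7.43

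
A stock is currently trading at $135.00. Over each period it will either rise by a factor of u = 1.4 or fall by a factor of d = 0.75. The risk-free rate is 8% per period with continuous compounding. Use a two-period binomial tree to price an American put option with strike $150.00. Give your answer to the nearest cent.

Risk-neutral probability p = (e^0.08 − 0.75)/(1.4 − 0.75) = 0.3333/0.6500 = 0.5127
Terminal stock prices: S_uu = 264.6, S_ud = 141.8, S_dd = 75.94
Terminal payoffs (K − S): max(-114.6, 0) = 0, max(8.25, 0) = 8.25, max(74.06, 0) = 74.06
Node u (S = 189): continuation = e^(−0.08)·[0.5127·0.0000 + 0.4873·8.2500] = 3.7108; exercise value = 0.0000 ≤ continuation, so V_u = 3.7108
Node d (S = 101.2): continuation = e^(−0.08)·[0.5127·8.2500 + 0.4873·74.0625] = 37.2175; exercise value = 48.7500 > continuation, so V_d = 48.7500 (exercise)
Node 0 (S = 135): continuation = e^(−0.08)·[0.5127·3.7108 + 0.4873·48.7500] = 23.6836; exercise value = 15.0000 ≤ continuation, so V_0 = 23.6836

$23.68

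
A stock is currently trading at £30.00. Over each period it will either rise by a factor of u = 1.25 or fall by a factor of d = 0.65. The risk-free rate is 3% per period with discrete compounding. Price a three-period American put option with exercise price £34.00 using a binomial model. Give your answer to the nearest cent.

Risk-neutral probability p = (1 + 0.03 − 0.65)/(1.25 − 0.65) = 0.3800/0.6000 = 0.6333
Terminal stock prices: S_uuu = 58.59, S_uud = 30.47, S_udd = 15.84, S_ddd = 8.239
Terminal payoffs (K − S): max(-24.59, 0) = 0, max(3.531, 0) = 3.531, max(18.16, 0) = 18.16, max(25.76, 0) = 25.76
Node uu (S = 46.88): continuation = 1/1.03·[0.6333·0.0000 + 0.3667·3.5312] = 1.2571; exercise value = 0.0000 ≤ continuation, so V_uu = 1.2571
Node ud (S = 24.38): continuation = 1/1.03·[0.6333·3.5312 + 0.3667·18.1562] = 8.6347; exercise value = 9.6250 > continuation, so V_ud = 9.6250 (exercise)
Node dd (S = 12.68): continuation = 1/1.03·[0.6333·18.1562 + 0.3667·25.7613] = 20.3347; exercise value = 21.3250 > continuation, so V_dd = 21.3250 (exercise)
Node u (S = 37.5): continuation = 1/1.03·[0.6333·1.2571 + 0.3667·9.6250] = 4.1993; exercise value = 0.0000 ≤ continuation, so V_u = 4.1993
Node d (S = 19.5): continuation = 1/1.03·[0.6333·9.6250 + 0.3667·21.3250] = 13.5097; exercise value = 14.5000 > continuation, so V_d = 14.5000 (exercise)
Node 0 (S = 30): continuation = 1/1.03·[0.6333·4.1993 + 0.3667·14.5000] = 7.7439; exercise value = 4.0000 ≤ continuation, so V_0 = 7.7439

£7.74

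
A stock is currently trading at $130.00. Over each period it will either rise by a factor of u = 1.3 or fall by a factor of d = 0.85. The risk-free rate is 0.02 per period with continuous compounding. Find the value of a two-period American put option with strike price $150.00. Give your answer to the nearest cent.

$25.51

Risk-neutral probability p = (e^0.02 − 0.85)/(1.3 − 0.85) = 0.1702/0.4500 = 0.3782
Terminal stock prices: S_uu = 219.7, S_ud = 143.7, S_dd = 93.92
Terminal payoffs (K − S): max(-69.7, 0) = 0, max(6.35, 0) = 6.35, max(56.08, 0) = 56.08
Node u (S = 169): continuation = e^(−0.02)·[0.3782·0.0000 + 0.6218·6.3500] = 3.8701; exercise value = 0.0000 ≤ continuation, so V_u = 3.8701
Node d (S = 110.5): continuation = e^(−0.02)·[0.3782·6.3500 + 0.6218·56.0750] = 36.5298; exercise value = 39.5000 > continuation, so V_d = 39.5000 (exercise)
Node 0 (S = 130): continuation = e^(−0.02)·[0.3782·3.8701 + 0.6218·39.5000] = 25.5086; exercise value = 20.0000 ≤ continuation, so V_0 = 25.5086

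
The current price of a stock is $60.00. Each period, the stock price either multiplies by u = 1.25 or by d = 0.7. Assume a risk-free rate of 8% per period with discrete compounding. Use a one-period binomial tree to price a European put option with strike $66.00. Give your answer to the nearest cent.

Risk-neutral probability p = (1 + 0.08 − 0.7)/(1.25 − 0.7) = 0.3800/0.5500 = 0.6909
Terminal stock prices: S_u = 75, S_d = 42
Terminal payoffs (K − S): max(-9, 0) = 0, max(24, 0) = 24
Node 0 (S = 60): V_0 = 1/1.08·[0.6909·0.0000 + 0.3091·24.0000] = 6.8687

$6.87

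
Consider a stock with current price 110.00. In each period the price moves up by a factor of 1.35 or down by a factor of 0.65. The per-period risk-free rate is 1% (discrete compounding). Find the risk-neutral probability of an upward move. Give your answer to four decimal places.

Risk-neutral probability p = (1 + 0.01 − 0.65)/(1.35 − 0.65) = 0.3600/0.7000 = 0.5143

p = 0.5143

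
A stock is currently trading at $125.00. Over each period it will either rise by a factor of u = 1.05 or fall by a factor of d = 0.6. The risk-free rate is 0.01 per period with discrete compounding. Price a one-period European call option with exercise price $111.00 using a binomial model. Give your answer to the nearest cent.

$18.27

Risk-neutral probability p = (1 + 0.01 − 0.6)/(1.05 − 0.6) = 0.4100/0.4500 = 0.9111
Terminal stock prices: S_u = 131.2, S_d = 75
Terminal payoffs (S − K): max(20.25, 0) = 20.25, max(-36, 0) = 0
Node 0 (S = 125): V_0 = 1/1.01·[0.9111·20.2500 + 0.0889·0.0000] = 18.2673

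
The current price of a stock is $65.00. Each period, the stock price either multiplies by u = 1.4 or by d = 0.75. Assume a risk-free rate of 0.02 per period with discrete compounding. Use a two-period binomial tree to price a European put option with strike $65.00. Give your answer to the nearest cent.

$9.34

Risk-neutral probability p = (1 + 0.02 − 0.75)/(1.4 − 0.75) = 0.2700/0.6500 = 0.4154
Terminal stock prices: S_uu = 127.4, S_ud = 68.25, S_dd = 36.56
Terminal payoffs (K − S): max(-62.4, 0) = 0, max(-3.25, 0) = 0, max(28.44, 0) = 28.44
Node u (S = 91): V_u = 1/1.02·[0.4154·0.0000 + 0.5846·0.0000] = 0.0000
Node d (S = 48.75): V_d = 1/1.02·[0.4154·0.0000 + 0.5846·28.4375] = 16.2990
Node 0 (S = 65): V_0 = 1/1.02·[0.4154·0.0000 + 0.5846·16.2990] = 9.3418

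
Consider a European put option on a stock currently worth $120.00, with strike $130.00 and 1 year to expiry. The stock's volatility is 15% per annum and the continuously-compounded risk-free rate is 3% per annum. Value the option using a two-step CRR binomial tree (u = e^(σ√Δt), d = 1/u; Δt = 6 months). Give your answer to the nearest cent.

CRR parameters: u = e^(σ√Δt) = e^(0.15·√0.5) = 1.1119, d = 1/u = 0.8994
Per-period rate: rΔt = 0.03·0.5 = 0.015, so R = e^0.015 = 1.0151
Risk-neutral probability p = (e^0.015 − 0.8994)/(1.1119 − 0.8994) = 0.1157/0.2125 = 0.5446
Terminal stock prices: S_uu = 148.4, S_ud = 120, S_dd = 97.06
Terminal payoffs (K − S): max(-18.36, 0) = 0, max(10, 0) = 10, max(32.94, 0) = 32.94
Node u (S = 133.4): V_u = e^(−0.015)·[0.5446·0.0000 + 0.4554·10.0000] = 4.4860
Node d (S = 107.9): V_d = e^(−0.015)·[0.5446·10.0000 + 0.4554·32.9371] = 20.1407
Node 0 (S = 120): V_0 = e^(−0.015)·[0.5446·4.4860 + 0.4554·20.1407] = 11.4420

$11.44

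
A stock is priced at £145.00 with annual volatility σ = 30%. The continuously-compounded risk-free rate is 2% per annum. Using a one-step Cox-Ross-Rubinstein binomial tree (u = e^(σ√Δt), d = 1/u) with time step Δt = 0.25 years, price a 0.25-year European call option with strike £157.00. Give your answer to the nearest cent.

£5.47

CRR parameters: u = e^(σ√Δt) = e^(0.3·√0.25) = 1.1618, d = 1/u = 0.8607
Per-period rate: rΔt = 0.02·0.25 = 0.005, so R = e^0.005 = 1.0050
Risk-neutral probability p = (e^0.005 − 0.8607)/(1.1618 − 0.8607) = 0.1443/0.3011 = 0.4792
Terminal stock prices: S_u = 168.5, S_d = 124.8
Terminal payoffs (S − K): max(11.47, 0) = 11.47, max(-32.2, 0) = 0
Node 0 (S = 145): V_0 = e^(−0.005)·[0.4792·11.4660 + 0.5208·0.0000] = 5.4673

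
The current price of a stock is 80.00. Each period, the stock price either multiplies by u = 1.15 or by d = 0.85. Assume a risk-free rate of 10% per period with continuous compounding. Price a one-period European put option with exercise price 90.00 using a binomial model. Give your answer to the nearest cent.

Risk-neutral probability p = (e^0.1 − 0.85)/(1.15 − 0.85) = 0.2552/0.3000 = 0.8506
Terminal stock prices: S_u = 92, S_d = 68
Terminal payoffs (K − S): max(-2, 0) = 0, max(22, 0) = 22
Node 0 (S = 80): V_0 = e^(−0.1)·[0.8506·0.0000 + 0.1494·22.0000] = 2.9746

2.97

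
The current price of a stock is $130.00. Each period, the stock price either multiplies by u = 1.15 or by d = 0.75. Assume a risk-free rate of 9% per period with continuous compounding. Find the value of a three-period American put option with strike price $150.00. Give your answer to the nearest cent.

$20.00

Risk-neutral probability p = (e^0.09 − 0.75)/(1.15 − 0.75) = 0.3442/0.4000 = 0.8604
Terminal stock prices: S_uuu = 197.7, S_uud = 128.9, S_udd = 84.09, S_ddd = 54.84
Terminal payoffs (K − S): max(-47.71, 0) = 0, max(21.06, 0) = 21.06, max(65.91, 0) = 65.91, max(95.16, 0) = 95.16
Node uu (S = 171.9): continuation = e^(−0.09)·[0.8604·0.0000 + 0.1396·21.0563] = 2.6858; exercise value = 0.0000 ≤ continuation, so V_uu = 2.6858
Node ud (S = 112.1): continuation = e^(−0.09)·[0.8604·21.0563 + 0.1396·65.9062] = 24.9647; exercise value = 37.8750 > continuation, so V_ud = 37.8750 (exercise)
Node dd (S = 73.12): continuation = e^(−0.09)·[0.8604·65.9062 + 0.1396·95.1562] = 63.9647; exercise value = 76.8750 > continuation, so V_dd = 76.8750 (exercise)
Node u (S = 149.5): continuation = e^(−0.09)·[0.8604·2.6858 + 0.1396·37.8750] = 6.9431; exercise value = 0.5000 ≤ continuation, so V_u = 6.9431
Node d (S = 97.5): continuation = e^(−0.09)·[0.8604·37.8750 + 0.1396·76.8750] = 39.5897; exercise value = 52.5000 > continuation, so V_d = 52.5000 (exercise)
Node 0 (S = 130): continuation = e^(−0.09)·[0.8604·6.9431 + 0.1396·52.5000] = 12.1564; exercise value = 20.0000 > continuation, so V_0 = 20.0000 (exercise)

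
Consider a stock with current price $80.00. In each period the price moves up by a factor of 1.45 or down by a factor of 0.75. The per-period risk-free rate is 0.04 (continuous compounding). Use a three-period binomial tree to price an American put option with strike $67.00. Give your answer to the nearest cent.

$7.38

Risk-neutral probability p = (e^0.04 − 0.75)/(1.45 − 0.75) = 0.2908/0.7000 = 0.4154
Terminal stock prices: S_uuu = 243.9, S_uud = 126.1, S_udd = 65.25, S_ddd = 33.75
Terminal payoffs (K − S): max(-176.9, 0) = 0, max(-59.15, 0) = 0, max(1.75, 0) = 1.75, max(33.25, 0) = 33.25
Node uu (S = 168.2): continuation = e^(−0.04)·[0.4154·0.0000 + 0.5846·0.0000] = 0.0000; exercise value = 0.0000 ≤ continuation, so V_uu = 0.0000
Node ud (S = 87): continuation = e^(−0.04)·[0.4154·0.0000 + 0.5846·1.7500] = 0.9829; exercise value = 0.0000 ≤ continuation, so V_ud = 0.9829
Node dd (S = 45): continuation = e^(−0.04)·[0.4154·1.7500 + 0.5846·33.2500] = 19.3729; exercise value = 22.0000 > continuation, so V_dd = 22.0000 (exercise)
Node u (S = 116): continuation = e^(−0.04)·[0.4154·0.0000 + 0.5846·0.9829] = 0.5520; exercise value = 0.0000 ≤ continuation, so V_u = 0.5520
Node d (S = 60): continuation = e^(−0.04)·[0.4154·0.9829 + 0.5846·22.0000] = 12.7483; exercise value = 7.0000 ≤ continuation, so V_d = 12.7483
Node 0 (S = 80): continuation = e^(−0.04)·[0.4154·0.5520 + 0.5846·12.7483] = 7.3802; exercise value = 0.0000 ≤ continuation, so V_0 = 7.3802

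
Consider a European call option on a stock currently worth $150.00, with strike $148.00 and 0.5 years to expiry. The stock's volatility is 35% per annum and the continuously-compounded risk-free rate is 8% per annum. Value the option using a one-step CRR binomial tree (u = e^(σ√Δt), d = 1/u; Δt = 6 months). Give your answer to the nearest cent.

$22.05

CRR parameters: u = e^(σ√Δt) = e^(0.35·√0.5) = 1.2808, d = 1/u = 0.7808
Per-period rate: rΔt = 0.08·0.5 = 0.04, so R = e^0.04 = 1.0408
Risk-neutral probability p = (e^0.04 − 0.7808)/(1.2808 − 0.7808) = 0.2601/0.5000 = 0.5201
Terminal stock prices: S_u = 192.1, S_d = 117.1
Terminal payoffs (S − K): max(44.12, 0) = 44.12, max(-30.89, 0) = 0
Node 0 (S = 150): V_0 = e^(−0.04)·[0.5201·44.1205 + 0.4799·0.0000] = 22.0455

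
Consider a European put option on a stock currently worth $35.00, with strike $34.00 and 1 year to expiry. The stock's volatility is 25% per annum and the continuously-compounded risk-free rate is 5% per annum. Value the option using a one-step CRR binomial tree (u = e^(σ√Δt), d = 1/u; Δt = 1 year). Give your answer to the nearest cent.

CRR parameters: u = e^(σ√Δt) = e^(0.25·√1) = 1.2840, d = 1/u = 0.7788
Per-period rate: rΔt = 0.05·1 = 0.05, so R = e^0.05 = 1.0513
Risk-neutral probability p = (e^0.05 − 0.7788)/(1.2840 − 0.7788) = 0.2725/0.5052 = 0.5393
Terminal stock prices: S_u = 44.94, S_d = 27.26
Terminal payoffs (K − S): max(-10.94, 0) = 0, max(6.742, 0) = 6.742
Node 0 (S = 35): V_0 = e^(−0.05)·[0.5393·0.0000 + 0.4607·6.7420] = 2.9545

$2.95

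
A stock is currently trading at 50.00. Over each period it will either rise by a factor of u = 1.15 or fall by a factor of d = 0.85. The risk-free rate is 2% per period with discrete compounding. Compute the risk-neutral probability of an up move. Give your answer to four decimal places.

Risk-neutral probability p = (1 + 0.02 − 0.85)/(1.15 − 0.85) = 0.1700/0.3000 = 0.5667

p = 0.5667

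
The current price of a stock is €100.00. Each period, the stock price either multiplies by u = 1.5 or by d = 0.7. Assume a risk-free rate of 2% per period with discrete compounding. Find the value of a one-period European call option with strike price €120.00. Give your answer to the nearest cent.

€11.76

Risk-neutral probability p = (1 + 0.02 − 0.7)/(1.5 − 0.7) = 0.3200/0.8000 = 0.4000
Terminal stock prices: S_u = 150, S_d = 70
Terminal payoffs (S − K): max(30, 0) = 30, max(-50, 0) = 0
Node 0 (S = 100): V_0 = 1/1.02·[0.4000·30.0000 + 0.6000·0.0000] = 11.7647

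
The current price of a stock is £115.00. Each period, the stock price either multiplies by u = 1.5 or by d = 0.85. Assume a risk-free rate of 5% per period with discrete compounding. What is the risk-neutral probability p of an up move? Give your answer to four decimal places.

Risk-neutral probability p = (1 + 0.05 − 0.85)/(1.5 − 0.85) = 0.2000/0.6500 = 0.3077

p = 0.3077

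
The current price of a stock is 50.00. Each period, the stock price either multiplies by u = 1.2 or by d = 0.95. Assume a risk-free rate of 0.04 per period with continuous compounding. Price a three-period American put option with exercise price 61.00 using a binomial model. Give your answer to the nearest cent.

11.00

Risk-neutral probability p = (e^0.04 − 0.95)/(1.2 − 0.95) = 0.0908/0.2500 = 0.3632
Terminal stock prices: S_uuu = 86.4, S_uud = 68.4, S_udd = 54.15, S_ddd = 42.87
Terminal payoffs (K − S): max(-25.4, 0) = 0, max(-7.4, 0) = 0, max(6.85, 0) = 6.85, max(18.13, 0) = 18.13
Node uu (S = 72): continuation = e^(−0.04)·[0.3632·0.0000 + 0.6368·0.0000] = 0.0000; exercise value = 0.0000 ≤ continuation, so V_uu = 0.0000
Node ud (S = 57): continuation = e^(−0.04)·[0.3632·0.0000 + 0.6368·6.8500] = 4.1908; exercise value = 4.0000 ≤ continuation, so V_ud = 4.1908
Node dd (S = 45.12): continuation = e^(−0.04)·[0.3632·6.8500 + 0.6368·18.1313] = 13.4832; exercise value = 15.8750 > continuation, so V_dd = 15.8750 (exercise)
Node u (S = 60): continuation = e^(−0.04)·[0.3632·0.0000 + 0.6368·4.1908] = 2.5639; exercise value = 1.0000 ≤ continuation, so V_u = 2.5639
Node d (S = 47.5): continuation = e^(−0.04)·[0.3632·4.1908 + 0.6368·15.8750] = 11.1747; exercise value = 13.5000 > continuation, so V_d = 13.5000 (exercise)
Node 0 (S = 50): continuation = e^(−0.04)·[0.3632·2.5639 + 0.6368·13.5000] = 9.1539; exercise value = 11.0000 > continuation, so V_0 = 11.0000 (exercise)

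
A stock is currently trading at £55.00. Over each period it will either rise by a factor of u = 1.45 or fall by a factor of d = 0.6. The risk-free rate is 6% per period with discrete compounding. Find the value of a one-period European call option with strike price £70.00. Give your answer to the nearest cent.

£4.98

Risk-neutral probability p = (1 + 0.06 − 0.6)/(1.45 − 0.6) = 0.4600/0.8500 = 0.5412
Terminal stock prices: S_u = 79.75, S_d = 33
Terminal payoffs (S − K): max(9.75, 0) = 9.75, max(-37, 0) = 0
Node 0 (S = 55): V_0 = 1/1.06·[0.5412·9.7500 + 0.4588·0.0000] = 4.9778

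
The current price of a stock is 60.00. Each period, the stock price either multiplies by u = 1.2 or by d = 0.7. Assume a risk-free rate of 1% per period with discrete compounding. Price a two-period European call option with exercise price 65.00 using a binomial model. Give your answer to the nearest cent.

Risk-neutral probability p = (1 + 0.01 − 0.7)/(1.2 − 0.7) = 0.3100/0.5000 = 0.6200
Terminal stock prices: S_uu = 86.4, S_ud = 50.4, S_dd = 29.4
Terminal payoffs (S − K): max(21.4, 0) = 21.4, max(-14.6, 0) = 0, max(-35.6, 0) = 0
Node u (S = 72): V_u = 1/1.01·[0.6200·21.4000 + 0.3800·0.0000] = 13.1366
Node d (S = 42): V_d = 1/1.01·[0.6200·0.0000 + 0.3800·0.0000] = 0.0000
Node 0 (S = 60): V_0 = 1/1.01·[0.6200·13.1366 + 0.3800·0.0000] = 8.0641

8.06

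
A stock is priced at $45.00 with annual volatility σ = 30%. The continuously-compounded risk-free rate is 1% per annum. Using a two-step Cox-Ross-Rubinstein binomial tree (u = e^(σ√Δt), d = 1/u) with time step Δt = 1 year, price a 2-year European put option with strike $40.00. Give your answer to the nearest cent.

$4.67

CRR parameters: u = e^(σ√Δt) = e^(0.3·√1) = 1.3499, d = 1/u = 0.7408
Per-period rate: rΔt = 0.01·1 = 0.01, so R = e^0.01 = 1.0101
Risk-neutral probability p = (e^0.01 − 0.7408)/(1.3499 − 0.7408) = 0.2692/0.6090 = 0.4421
Terminal stock prices: S_uu = 82, S_ud = 45, S_dd = 24.7
Terminal payoffs (K − S): max(-42, 0) = 0, max(-5, 0) = 0, max(15.3, 0) = 15.3
Node u (S = 60.74): V_u = e^(−0.01)·[0.4421·0.0000 + 0.5579·0.0000] = 0.0000
Node d (S = 33.34): V_d = e^(−0.01)·[0.4421·0.0000 + 0.5579·15.3035] = 8.4535
Node 0 (S = 45): V_0 = e^(−0.01)·[0.4421·0.0000 + 0.5579·8.4535] = 4.6696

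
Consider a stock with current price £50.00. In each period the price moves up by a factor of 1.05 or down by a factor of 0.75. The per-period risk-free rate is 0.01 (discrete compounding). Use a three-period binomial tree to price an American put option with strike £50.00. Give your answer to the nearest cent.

£3.70

Risk-neutral probability p = (1 + 0.01 − 0.75)/(1.05 − 0.75) = 0.2600/0.3000 = 0.8667
Terminal stock prices: S_uuu = 57.88, S_uud = 41.34, S_udd = 29.53, S_ddd = 21.09
Terminal payoffs (K − S): max(-7.881, 0) = 0, max(8.656, 0) = 8.656, max(20.47, 0) = 20.47, max(28.91, 0) = 28.91
Node uu (S = 55.12): continuation = 1/1.01·[0.8667·0.0000 + 0.1333·8.6562] = 1.1427; exercise value = 0.0000 ≤ continuation, so V_uu = 1.1427
Node ud (S = 39.38): continuation = 1/1.01·[0.8667·8.6562 + 0.1333·20.4688] = 10.1300; exercise value = 10.6250 > continuation, so V_ud = 10.6250 (exercise)
Node dd (S = 28.12): continuation = 1/1.01·[0.8667·20.4688 + 0.1333·28.9062] = 21.3800; exercise value = 21.8750 > continuation, so V_dd = 21.8750 (exercise)
Node u (S = 52.5): continuation = 1/1.01·[0.8667·1.1427 + 0.1333·10.6250] = 2.3832; exercise value = 0.0000 ≤ continuation, so V_u = 2.3832
Node d (S = 37.5): continuation = 1/1.01·[0.8667·10.6250 + 0.1333·21.8750] = 12.0050; exercise value = 12.5000 > continuation, so V_d = 12.5000 (exercise)
Node 0 (S = 50): continuation = 1/1.01·[0.8667·2.3832 + 0.1333·12.5000] = 3.6952; exercise value = 0.0000 ≤ continuation, so V_0 = 3.6952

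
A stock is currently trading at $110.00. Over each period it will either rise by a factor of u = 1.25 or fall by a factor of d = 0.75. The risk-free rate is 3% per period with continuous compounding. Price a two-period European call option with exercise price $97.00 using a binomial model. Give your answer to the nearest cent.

Risk-neutral probability p = (e^0.03 − 0.75)/(1.25 − 0.75) = 0.2805/0.5000 = 0.5609
Terminal stock prices: S_uu = 171.9, S_ud = 103.1, S_dd = 61.88
Terminal payoffs (S − K): max(74.88, 0) = 74.88, max(6.125, 0) = 6.125, max(-35.12, 0) = 0
Node u (S = 137.5): V_u = e^(−0.03)·[0.5609·74.8750 + 0.4391·6.1250] = 43.3668
Node d (S = 82.5): V_d = e^(−0.03)·[0.5609·6.1250 + 0.4391·0.0000] = 3.3340
Node 0 (S = 110): V_0 = e^(−0.03)·[0.5609·43.3668 + 0.4391·3.3340] = 25.0266

$25.03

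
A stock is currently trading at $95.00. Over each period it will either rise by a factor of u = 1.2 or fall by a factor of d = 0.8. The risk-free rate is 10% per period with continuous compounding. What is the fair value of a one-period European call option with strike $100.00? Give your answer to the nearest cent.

$9.66

Risk-neutral probability p = (e^0.1 − 0.8)/(1.2 − 0.8) = 0.3052/0.4000 = 0.7629
Terminal stock prices: S_u = 114, S_d = 76
Terminal payoffs (S − K): max(14, 0) = 14, max(-24, 0) = 0
Node 0 (S = 95): V_0 = e^(−0.1)·[0.7629·14.0000 + 0.2371·0.0000] = 9.6646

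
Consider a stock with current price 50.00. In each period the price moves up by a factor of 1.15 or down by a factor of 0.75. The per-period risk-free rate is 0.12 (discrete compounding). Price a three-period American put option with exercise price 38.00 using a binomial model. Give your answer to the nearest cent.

Risk-neutral probability p = (1 + 0.12 − 0.75)/(1.15 − 0.75) = 0.3700/0.4000 = 0.9250
Terminal stock prices: S_uuu = 76.04, S_uud = 49.59, S_udd = 32.34, S_ddd = 21.09
Terminal payoffs (K − S): max(-38.04, 0) = 0, max(-11.59, 0) = 0, max(5.656, 0) = 5.656, max(16.91, 0) = 16.91
Node uu (S = 66.12): continuation = 1/1.12·[0.9250·0.0000 + 0.0750·0.0000] = 0.0000; exercise value = 0.0000 ≤ continuation, so V_uu = 0.0000
Node ud (S = 43.12): continuation = 1/1.12·[0.9250·0.0000 + 0.0750·5.6563] = 0.3788; exercise value = 0.0000 ≤ continuation, so V_ud = 0.3788
Node dd (S = 28.12): continuation = 1/1.12·[0.9250·5.6563 + 0.0750·16.9062] = 5.8036; exercise value = 9.8750 > continuation, so V_dd = 9.8750 (exercise)
Node u (S = 57.5): continuation = 1/1.12·[0.9250·0.0000 + 0.0750·0.3788] = 0.0254; exercise value = 0.0000 ≤ continuation, so V_u = 0.0254
Node d (S = 37.5): continuation = 1/1.12·[0.9250·0.3788 + 0.0750·9.8750] = 0.9741; exercise value = 0.5000 ≤ continuation, so V_d = 0.9741
Node 0 (S = 50): continuation = 1/1.12·[0.9250·0.0254 + 0.0750·0.9741] = 0.0862; exercise value = 0.0000 ≤ continuation, so V_0 = 0.0862

0.09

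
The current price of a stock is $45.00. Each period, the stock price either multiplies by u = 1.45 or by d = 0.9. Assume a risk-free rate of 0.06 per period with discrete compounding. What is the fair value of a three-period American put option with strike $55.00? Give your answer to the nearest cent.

Risk-neutral probability p = (1 + 0.06 − 0.9)/(1.45 − 0.9) = 0.1600/0.5500 = 0.2909
Terminal stock prices: S_uuu = 137.2, S_uud = 85.15, S_udd = 52.85, S_ddd = 32.81
Terminal payoffs (K − S): max(-82.19, 0) = 0, max(-30.15, 0) = 0, max(2.147, 0) = 2.147, max(22.19, 0) = 22.19
Node uu (S = 94.61): continuation = 1/1.06·[0.2909·0.0000 + 0.7091·0.0000] = 0.0000; exercise value = 0.0000 ≤ continuation, so V_uu = 0.0000
Node ud (S = 58.73): continuation = 1/1.06·[0.2909·0.0000 + 0.7091·2.1475] = 1.4366; exercise value = 0.0000 ≤ continuation, so V_ud = 1.4366
Node dd (S = 36.45): continuation = 1/1.06·[0.2909·2.1475 + 0.7091·22.1950] = 15.4368; exercise value = 18.5500 > continuation, so V_dd = 18.5500 (exercise)
Node u (S = 65.25): continuation = 1/1.06·[0.2909·0.0000 + 0.7091·1.4366] = 0.9610; exercise value = 0.0000 ≤ continuation, so V_u = 0.9610
Node d (S = 40.5): continuation = 1/1.06·[0.2909·1.4366 + 0.7091·18.5500] = 12.8033; exercise value = 14.5000 > continuation, so V_d = 14.5000 (exercise)
Node 0 (S = 45): continuation = 1/1.06·[0.2909·0.9610 + 0.7091·14.5000] = 9.9636; exercise value = 10.0000 > continuation, so V_0 = 10.0000 (exercise)

$10.00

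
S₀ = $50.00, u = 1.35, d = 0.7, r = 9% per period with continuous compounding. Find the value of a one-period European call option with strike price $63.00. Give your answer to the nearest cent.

Risk-neutral probability p = (e^0.09 − 0.7)/(1.35 − 0.7) = 0.3942/0.6500 = 0.6064
Terminal stock prices: S_u = 67.5, S_d = 35
Terminal payoffs (S − K): max(4.5, 0) = 4.5, max(-28, 0) = 0
Node 0 (S = 50): V_0 = e^(−0.09)·[0.6064·4.5000 + 0.3936·0.0000] = 2.4940

$2.49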